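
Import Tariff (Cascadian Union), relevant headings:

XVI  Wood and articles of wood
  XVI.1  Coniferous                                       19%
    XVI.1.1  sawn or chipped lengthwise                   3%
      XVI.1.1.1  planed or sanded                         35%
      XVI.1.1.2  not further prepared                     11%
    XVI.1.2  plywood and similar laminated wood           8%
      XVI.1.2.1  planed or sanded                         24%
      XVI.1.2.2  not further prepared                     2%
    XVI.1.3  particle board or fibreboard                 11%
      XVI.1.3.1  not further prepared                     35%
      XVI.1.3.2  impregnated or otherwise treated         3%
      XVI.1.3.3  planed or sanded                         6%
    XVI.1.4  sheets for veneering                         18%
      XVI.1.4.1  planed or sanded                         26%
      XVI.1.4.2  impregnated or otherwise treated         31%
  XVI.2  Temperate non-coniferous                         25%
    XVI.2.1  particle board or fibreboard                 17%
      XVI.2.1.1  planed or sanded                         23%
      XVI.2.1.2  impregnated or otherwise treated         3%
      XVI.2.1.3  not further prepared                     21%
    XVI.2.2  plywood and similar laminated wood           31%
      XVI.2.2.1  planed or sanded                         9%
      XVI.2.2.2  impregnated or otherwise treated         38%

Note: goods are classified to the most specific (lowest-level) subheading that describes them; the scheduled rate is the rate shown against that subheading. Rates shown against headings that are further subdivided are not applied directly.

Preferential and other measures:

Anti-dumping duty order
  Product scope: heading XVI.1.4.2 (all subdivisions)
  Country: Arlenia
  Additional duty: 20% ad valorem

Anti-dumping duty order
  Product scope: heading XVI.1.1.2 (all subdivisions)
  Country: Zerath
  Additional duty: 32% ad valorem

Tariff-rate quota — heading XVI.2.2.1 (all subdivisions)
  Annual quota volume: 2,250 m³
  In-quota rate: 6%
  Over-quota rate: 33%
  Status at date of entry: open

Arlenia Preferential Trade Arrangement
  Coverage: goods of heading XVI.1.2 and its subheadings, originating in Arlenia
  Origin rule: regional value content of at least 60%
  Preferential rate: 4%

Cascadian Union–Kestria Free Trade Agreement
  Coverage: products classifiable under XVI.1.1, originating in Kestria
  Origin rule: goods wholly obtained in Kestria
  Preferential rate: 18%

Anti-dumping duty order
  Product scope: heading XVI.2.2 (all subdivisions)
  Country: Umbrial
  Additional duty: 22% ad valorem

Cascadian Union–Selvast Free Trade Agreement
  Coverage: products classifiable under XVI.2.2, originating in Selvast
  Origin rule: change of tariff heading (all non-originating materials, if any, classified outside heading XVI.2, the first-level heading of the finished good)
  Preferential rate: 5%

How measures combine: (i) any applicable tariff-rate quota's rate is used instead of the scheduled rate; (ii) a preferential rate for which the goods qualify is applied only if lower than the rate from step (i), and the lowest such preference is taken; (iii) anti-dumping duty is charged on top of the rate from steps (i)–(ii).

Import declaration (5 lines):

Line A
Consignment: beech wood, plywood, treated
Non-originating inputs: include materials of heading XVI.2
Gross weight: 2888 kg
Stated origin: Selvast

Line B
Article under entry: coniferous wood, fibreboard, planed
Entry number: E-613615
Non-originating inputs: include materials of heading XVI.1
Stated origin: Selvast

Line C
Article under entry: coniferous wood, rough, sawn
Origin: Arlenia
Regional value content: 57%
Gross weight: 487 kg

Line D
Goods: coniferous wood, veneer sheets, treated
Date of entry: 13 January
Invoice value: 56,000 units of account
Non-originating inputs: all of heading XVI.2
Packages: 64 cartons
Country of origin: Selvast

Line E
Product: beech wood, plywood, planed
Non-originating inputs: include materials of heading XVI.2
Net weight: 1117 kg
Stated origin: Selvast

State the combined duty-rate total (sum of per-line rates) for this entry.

92%

Line A: beech → XVI.2; plywood → XVI.2.2; treated → XVI.2.2.2. Scheduled 38%. Selvast agreement on XVI.2.2: CTH not met. → 38%.
Line B: coniferous → XVI.1; fibreboard → XVI.1.3; planed → XVI.1.3.3. Scheduled 6%. Selvast agreement on XVI.2.2: XVI.1.3.3 not covered. → 6%.
Line C: coniferous → XVI.1; sawn → XVI.1.1; rough → XVI.1.1.2. Scheduled 11%. Arlenia agreement on XVI.1.2: XVI.1.1.2 not covered. → 11%.
Line D: coniferous → XVI.1; veneer sheets → XVI.1.4; treated → XVI.1.4.2. Scheduled 31%. Selvast agreement on XVI.2.2: XVI.1.4.2 not covered. → 31%.
Line E: beech → XVI.2; plywood → XVI.2.2; planed → XVI.2.2.1. Scheduled 9%. quota on XVI.2.2.1 open → in-quota 6%; Selvast agreement on XVI.2.2: CTH not met. → 6%.
Sum: 38% + 6% + 11% + 31% + 6% = 92%.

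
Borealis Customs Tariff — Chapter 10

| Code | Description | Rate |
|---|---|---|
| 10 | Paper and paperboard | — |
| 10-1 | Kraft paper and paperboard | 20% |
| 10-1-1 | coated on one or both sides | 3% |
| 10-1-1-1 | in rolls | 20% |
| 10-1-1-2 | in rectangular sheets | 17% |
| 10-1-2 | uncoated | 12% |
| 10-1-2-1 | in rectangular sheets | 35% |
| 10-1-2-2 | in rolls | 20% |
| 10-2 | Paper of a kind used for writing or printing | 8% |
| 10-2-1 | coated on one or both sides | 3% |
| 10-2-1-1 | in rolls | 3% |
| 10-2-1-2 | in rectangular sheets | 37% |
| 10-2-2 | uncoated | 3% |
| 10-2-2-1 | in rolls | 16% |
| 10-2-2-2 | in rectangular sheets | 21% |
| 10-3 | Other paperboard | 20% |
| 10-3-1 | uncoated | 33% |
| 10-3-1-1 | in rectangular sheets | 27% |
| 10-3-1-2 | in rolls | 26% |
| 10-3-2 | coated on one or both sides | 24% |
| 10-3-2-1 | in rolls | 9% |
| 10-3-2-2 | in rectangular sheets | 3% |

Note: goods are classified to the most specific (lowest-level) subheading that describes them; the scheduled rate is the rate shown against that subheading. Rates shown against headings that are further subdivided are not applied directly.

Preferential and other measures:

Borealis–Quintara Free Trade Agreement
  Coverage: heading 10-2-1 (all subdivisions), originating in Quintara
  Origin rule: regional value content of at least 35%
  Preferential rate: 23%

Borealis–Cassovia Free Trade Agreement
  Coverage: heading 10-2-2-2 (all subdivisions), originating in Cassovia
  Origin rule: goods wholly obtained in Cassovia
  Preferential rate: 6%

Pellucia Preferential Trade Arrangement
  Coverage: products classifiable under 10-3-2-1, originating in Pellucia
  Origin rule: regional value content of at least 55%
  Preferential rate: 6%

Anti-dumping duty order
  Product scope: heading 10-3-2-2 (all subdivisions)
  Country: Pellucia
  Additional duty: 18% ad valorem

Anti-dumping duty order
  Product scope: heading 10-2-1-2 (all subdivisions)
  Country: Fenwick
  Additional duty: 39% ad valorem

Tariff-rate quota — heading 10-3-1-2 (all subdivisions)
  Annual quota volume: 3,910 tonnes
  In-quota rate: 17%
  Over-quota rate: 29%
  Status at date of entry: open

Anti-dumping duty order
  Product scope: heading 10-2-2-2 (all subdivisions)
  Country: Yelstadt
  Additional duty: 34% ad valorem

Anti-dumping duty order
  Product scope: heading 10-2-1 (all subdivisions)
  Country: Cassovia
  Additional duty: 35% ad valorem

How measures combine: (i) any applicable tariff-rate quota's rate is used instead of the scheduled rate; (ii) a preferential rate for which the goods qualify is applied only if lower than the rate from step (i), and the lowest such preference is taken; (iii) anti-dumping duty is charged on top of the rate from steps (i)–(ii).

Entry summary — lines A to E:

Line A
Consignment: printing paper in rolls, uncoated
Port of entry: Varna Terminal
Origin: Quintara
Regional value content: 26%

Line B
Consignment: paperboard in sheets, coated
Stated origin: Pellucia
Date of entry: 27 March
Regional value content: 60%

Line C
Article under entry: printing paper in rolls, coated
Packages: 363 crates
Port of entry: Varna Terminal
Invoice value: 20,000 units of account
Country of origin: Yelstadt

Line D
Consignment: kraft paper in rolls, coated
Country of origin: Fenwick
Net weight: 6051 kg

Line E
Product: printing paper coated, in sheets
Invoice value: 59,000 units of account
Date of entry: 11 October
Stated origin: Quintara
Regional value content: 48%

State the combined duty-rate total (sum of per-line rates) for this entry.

Line A: printing paper → 10-2; uncoated → 10-2-2; in rolls → 10-2-2-1. Scheduled 16%. Quintara agreement on 10-2-1: 10-2-2-1 not covered. → 16%.
Line B: paperboard → 10-3; coated → 10-3-2; in sheets → 10-3-2-2. Scheduled 3%. Pellucia agreement on 10-3-2-1: 10-3-2-2 not covered; anti-dumping (Pellucia, 10-3-2-2): +18%; total 3% + 18% = 21%. → 21%.
Line C: printing paper → 10-2; coated → 10-2-1; in rolls → 10-2-1-1. Scheduled 3%. No special measure applies. → 3%.
Line D: kraft paper → 10-1; coated → 10-1-1; in rolls → 10-1-1-1. Scheduled 20%. No special measure applies. → 20%.
Line E: printing paper → 10-2; coated → 10-2-1; in sheets → 10-2-1-2. Scheduled 37%. Quintara agreement on 10-2-1: RVC ≥ 35% → 23% available; preferential 23%. → 23%.
Sum: 16% + 21% + 3% + 20% + 23% = 83%.

83%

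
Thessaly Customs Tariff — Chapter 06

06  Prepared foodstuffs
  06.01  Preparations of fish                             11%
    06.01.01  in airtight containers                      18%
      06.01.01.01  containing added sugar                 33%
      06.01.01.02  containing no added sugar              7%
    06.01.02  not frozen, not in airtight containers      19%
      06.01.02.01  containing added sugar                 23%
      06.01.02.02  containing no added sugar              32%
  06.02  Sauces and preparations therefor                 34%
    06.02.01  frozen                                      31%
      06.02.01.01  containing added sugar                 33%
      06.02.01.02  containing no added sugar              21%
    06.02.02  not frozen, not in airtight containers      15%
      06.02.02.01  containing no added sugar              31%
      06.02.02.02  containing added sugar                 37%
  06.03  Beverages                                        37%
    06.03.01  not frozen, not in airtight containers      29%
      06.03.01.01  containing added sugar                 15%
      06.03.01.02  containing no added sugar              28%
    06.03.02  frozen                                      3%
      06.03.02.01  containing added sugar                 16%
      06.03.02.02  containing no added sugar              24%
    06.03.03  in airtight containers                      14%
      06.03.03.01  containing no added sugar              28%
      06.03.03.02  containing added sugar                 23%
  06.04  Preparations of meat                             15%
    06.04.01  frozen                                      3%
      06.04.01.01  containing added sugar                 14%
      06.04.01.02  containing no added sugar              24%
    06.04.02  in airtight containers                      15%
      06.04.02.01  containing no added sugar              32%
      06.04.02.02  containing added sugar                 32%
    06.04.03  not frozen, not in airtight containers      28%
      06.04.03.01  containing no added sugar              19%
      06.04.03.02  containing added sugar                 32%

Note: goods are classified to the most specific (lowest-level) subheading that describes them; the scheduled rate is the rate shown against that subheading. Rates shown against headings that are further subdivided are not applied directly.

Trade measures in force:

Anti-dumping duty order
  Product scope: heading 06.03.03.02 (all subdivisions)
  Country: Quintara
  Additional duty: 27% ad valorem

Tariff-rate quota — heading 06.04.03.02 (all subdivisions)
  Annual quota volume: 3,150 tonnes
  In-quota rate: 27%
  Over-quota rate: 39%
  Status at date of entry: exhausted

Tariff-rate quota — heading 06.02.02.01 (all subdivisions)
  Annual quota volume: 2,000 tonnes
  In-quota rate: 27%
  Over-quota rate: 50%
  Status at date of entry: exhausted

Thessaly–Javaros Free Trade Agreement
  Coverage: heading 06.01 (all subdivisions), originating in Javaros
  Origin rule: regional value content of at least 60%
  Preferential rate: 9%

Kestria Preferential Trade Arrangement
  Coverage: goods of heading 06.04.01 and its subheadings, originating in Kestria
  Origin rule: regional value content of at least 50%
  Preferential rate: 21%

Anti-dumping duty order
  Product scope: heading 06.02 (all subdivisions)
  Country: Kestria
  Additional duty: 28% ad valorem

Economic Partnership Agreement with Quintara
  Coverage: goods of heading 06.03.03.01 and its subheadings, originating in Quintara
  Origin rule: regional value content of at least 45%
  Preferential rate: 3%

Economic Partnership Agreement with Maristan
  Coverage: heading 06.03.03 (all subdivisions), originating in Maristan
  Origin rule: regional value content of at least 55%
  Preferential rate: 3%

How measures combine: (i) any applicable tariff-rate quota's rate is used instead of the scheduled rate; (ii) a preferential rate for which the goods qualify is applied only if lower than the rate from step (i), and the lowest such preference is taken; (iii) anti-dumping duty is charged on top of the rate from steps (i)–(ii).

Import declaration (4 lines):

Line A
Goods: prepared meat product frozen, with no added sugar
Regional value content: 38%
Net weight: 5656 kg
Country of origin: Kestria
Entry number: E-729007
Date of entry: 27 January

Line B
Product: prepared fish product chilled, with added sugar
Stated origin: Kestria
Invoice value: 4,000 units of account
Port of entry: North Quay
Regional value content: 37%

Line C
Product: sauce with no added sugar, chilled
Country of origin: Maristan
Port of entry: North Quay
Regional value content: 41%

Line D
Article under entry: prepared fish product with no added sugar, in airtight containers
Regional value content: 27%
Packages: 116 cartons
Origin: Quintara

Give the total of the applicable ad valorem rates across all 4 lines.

104%

Line A: prepared meat product → 06.04; frozen → 06.04.01; with no added sugar → 06.04.01.02. Scheduled 24%. Kestria agreement on 06.04.01: RVC < 50%. → 24%.
Line B: prepared fish product → 06.01; chilled → 06.01.02; with added sugar → 06.01.02.01. Scheduled 23%. Kestria agreement on 06.04.01: 06.01.02.01 not covered. → 23%.
Line C: sauce → 06.02; chilled → 06.02.02; with no added sugar → 06.02.02.01. Scheduled 31%. quota on 06.02.02.01 exhausted → over-quota 50%; Maristan agreement on 06.03.03: 06.02.02.01 not covered. → 50%.
Line D: prepared fish product → 06.01; in airtight containers → 06.01.01; with no added sugar → 06.01.01.02. Scheduled 7%. Quintara agreement on 06.03.03.01: 06.01.01.02 not covered. → 7%.
Sum: 24% + 23% + 50% + 7% = 104%.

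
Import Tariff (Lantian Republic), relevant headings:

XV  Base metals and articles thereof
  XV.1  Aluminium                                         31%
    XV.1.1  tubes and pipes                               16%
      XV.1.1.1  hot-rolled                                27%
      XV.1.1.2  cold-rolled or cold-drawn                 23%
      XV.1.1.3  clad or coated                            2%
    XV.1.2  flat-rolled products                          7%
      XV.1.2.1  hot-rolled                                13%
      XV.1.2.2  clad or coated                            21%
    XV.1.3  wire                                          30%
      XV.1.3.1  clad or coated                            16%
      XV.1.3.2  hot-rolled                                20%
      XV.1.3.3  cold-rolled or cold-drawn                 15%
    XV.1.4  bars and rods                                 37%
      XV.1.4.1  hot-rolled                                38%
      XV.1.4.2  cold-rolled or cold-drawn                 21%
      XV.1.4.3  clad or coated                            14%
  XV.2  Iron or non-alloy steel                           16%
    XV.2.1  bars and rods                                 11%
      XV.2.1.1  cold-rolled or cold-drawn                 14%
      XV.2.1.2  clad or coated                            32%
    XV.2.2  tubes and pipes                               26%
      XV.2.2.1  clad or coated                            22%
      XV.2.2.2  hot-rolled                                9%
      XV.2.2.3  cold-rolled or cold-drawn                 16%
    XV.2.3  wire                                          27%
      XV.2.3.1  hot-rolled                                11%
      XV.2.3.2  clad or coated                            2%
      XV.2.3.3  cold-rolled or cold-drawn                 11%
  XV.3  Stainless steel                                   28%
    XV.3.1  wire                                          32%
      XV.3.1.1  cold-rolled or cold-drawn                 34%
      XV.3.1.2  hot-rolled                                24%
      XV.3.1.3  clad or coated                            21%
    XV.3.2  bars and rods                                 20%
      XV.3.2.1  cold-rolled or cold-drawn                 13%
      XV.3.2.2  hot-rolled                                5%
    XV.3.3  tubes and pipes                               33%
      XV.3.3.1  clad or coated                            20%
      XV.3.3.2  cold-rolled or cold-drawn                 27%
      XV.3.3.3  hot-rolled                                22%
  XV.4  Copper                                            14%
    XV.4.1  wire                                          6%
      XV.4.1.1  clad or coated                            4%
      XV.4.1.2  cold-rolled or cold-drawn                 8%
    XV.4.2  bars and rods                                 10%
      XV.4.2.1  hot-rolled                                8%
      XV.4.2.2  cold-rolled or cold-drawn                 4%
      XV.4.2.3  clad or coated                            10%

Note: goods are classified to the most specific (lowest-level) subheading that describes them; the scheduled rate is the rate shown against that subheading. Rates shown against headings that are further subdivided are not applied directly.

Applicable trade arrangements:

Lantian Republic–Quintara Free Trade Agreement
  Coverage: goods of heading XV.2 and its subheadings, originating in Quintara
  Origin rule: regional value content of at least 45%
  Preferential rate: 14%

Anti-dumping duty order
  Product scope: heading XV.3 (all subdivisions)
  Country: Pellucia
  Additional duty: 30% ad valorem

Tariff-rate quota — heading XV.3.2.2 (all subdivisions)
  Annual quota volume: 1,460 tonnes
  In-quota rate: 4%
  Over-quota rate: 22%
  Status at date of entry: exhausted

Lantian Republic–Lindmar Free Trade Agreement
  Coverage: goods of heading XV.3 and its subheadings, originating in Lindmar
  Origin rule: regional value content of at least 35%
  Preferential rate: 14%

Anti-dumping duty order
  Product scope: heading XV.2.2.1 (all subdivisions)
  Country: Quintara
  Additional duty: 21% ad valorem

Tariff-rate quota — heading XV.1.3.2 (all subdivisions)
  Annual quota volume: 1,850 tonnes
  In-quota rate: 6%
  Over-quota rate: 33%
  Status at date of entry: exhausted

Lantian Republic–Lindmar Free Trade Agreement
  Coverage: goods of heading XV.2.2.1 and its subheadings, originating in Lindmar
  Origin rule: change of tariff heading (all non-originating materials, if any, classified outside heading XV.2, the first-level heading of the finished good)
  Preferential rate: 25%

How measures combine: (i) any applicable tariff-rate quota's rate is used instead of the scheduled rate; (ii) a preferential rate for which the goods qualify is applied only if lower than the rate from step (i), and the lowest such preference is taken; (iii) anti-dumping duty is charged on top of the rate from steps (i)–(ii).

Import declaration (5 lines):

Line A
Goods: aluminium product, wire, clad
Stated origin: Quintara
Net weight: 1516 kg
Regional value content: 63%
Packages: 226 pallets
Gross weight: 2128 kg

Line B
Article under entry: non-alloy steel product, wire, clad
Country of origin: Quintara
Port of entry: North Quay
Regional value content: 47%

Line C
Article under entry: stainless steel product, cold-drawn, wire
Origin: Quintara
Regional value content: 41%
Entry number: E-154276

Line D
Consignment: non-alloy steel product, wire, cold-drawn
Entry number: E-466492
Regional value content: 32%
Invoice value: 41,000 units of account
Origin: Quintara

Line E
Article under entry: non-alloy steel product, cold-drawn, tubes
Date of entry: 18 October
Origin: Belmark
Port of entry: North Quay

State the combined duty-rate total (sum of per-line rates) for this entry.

Line A: aluminium → XV.1; wire → XV.1.3; clad → XV.1.3.1. Scheduled 16%. Quintara agreement on XV.2: XV.1.3.1 not covered. → 16%.
Line B: non-alloy steel → XV.2; wire → XV.2.3; clad → XV.2.3.2. Scheduled 2%. Quintara agreement on XV.2: RVC ≥ 45% → 14% available; preference 14% not lower than 2% → no reduction. → 2%.
Line C: stainless steel → XV.3; wire → XV.3.1; cold-drawn → XV.3.1.1. Scheduled 34%. Quintara agreement on XV.2: XV.3.1.1 not covered. → 34%.
Line D: non-alloy steel → XV.2; wire → XV.2.3; cold-drawn → XV.2.3.3. Scheduled 11%. Quintara agreement on XV.2: RVC < 45%. → 11%.
Line E: non-alloy steel → XV.2; tubes → XV.2.2; cold-drawn → XV.2.2.3. Scheduled 16%. No special measure applies. → 16%.
Sum: 16% + 2% + 34% + 11% + 16% = 79%.

79%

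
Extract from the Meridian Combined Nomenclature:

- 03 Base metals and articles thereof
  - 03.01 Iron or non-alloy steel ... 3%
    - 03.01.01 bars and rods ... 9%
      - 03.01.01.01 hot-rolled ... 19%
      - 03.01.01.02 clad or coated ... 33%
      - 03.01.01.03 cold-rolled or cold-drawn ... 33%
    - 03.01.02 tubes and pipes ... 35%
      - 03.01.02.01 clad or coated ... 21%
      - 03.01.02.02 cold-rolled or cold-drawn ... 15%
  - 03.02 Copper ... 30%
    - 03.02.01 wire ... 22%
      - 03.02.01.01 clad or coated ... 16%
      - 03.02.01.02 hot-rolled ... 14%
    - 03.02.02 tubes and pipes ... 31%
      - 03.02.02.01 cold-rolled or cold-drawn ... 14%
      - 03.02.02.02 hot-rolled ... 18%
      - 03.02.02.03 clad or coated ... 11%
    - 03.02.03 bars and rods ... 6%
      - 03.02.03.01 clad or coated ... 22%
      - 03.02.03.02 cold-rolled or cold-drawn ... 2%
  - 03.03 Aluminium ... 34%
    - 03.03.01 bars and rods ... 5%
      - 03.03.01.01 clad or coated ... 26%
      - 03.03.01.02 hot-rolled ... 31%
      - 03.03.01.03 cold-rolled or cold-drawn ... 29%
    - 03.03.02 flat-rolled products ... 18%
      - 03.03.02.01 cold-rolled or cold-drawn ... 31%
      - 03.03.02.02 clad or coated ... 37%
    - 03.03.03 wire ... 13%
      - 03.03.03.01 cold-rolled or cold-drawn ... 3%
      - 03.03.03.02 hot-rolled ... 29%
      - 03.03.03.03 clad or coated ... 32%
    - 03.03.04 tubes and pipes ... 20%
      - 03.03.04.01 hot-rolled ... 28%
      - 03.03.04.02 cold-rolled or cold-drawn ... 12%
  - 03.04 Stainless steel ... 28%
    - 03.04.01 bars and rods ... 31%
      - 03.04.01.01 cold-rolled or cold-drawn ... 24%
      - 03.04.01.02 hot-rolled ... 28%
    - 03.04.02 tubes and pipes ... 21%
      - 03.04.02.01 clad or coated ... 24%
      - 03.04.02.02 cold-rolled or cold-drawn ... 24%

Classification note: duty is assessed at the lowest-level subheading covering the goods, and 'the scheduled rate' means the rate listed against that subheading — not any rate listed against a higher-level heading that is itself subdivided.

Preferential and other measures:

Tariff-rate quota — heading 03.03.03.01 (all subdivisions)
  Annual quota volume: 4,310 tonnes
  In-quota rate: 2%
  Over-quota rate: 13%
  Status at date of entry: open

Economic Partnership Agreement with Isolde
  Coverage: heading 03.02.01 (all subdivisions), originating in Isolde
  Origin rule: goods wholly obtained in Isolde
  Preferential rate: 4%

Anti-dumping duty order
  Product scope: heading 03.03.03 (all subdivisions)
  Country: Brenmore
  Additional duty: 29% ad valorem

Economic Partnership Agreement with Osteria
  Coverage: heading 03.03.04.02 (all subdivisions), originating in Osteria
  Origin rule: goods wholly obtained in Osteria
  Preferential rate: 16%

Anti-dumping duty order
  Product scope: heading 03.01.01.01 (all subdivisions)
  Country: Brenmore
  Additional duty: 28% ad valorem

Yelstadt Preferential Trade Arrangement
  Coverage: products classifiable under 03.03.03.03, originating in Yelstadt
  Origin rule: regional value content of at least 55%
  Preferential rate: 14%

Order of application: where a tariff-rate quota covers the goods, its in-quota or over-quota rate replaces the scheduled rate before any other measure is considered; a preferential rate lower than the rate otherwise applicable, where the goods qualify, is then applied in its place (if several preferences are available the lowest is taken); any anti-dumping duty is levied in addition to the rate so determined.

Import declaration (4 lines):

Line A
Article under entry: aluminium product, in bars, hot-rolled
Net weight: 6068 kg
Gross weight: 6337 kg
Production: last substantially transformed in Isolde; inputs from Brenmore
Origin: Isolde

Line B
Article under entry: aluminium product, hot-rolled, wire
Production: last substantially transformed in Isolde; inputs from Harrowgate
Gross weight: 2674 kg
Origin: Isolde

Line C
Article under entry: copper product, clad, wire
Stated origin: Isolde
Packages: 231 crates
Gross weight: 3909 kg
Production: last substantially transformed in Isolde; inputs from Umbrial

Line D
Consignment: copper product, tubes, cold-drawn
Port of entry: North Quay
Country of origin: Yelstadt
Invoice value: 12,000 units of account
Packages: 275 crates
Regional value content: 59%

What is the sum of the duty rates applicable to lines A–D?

90%

Line A: aluminium → 03.03; in bars → 03.03.01; hot-rolled → 03.03.01.02. Scheduled 31%. Isolde agreement on 03.02.01: 03.03.01.02 not covered. → 31%.
Line B: aluminium → 03.03; wire → 03.03.03; hot-rolled → 03.03.03.02. Scheduled 29%. Isolde agreement on 03.02.01: 03.03.03.02 not covered. → 29%.
Line C: copper → 03.02; wire → 03.02.01; clad → 03.02.01.01. Scheduled 16%. Isolde agreement on 03.02.01: not wholly obtained. → 16%.
Line D: copper → 03.02; tubes → 03.02.02; cold-drawn → 03.02.02.01. Scheduled 14%. Yelstadt agreement on 03.03.03.03: 03.02.02.01 not covered. → 14%.
Sum: 31% + 29% + 16% + 14% = 90%.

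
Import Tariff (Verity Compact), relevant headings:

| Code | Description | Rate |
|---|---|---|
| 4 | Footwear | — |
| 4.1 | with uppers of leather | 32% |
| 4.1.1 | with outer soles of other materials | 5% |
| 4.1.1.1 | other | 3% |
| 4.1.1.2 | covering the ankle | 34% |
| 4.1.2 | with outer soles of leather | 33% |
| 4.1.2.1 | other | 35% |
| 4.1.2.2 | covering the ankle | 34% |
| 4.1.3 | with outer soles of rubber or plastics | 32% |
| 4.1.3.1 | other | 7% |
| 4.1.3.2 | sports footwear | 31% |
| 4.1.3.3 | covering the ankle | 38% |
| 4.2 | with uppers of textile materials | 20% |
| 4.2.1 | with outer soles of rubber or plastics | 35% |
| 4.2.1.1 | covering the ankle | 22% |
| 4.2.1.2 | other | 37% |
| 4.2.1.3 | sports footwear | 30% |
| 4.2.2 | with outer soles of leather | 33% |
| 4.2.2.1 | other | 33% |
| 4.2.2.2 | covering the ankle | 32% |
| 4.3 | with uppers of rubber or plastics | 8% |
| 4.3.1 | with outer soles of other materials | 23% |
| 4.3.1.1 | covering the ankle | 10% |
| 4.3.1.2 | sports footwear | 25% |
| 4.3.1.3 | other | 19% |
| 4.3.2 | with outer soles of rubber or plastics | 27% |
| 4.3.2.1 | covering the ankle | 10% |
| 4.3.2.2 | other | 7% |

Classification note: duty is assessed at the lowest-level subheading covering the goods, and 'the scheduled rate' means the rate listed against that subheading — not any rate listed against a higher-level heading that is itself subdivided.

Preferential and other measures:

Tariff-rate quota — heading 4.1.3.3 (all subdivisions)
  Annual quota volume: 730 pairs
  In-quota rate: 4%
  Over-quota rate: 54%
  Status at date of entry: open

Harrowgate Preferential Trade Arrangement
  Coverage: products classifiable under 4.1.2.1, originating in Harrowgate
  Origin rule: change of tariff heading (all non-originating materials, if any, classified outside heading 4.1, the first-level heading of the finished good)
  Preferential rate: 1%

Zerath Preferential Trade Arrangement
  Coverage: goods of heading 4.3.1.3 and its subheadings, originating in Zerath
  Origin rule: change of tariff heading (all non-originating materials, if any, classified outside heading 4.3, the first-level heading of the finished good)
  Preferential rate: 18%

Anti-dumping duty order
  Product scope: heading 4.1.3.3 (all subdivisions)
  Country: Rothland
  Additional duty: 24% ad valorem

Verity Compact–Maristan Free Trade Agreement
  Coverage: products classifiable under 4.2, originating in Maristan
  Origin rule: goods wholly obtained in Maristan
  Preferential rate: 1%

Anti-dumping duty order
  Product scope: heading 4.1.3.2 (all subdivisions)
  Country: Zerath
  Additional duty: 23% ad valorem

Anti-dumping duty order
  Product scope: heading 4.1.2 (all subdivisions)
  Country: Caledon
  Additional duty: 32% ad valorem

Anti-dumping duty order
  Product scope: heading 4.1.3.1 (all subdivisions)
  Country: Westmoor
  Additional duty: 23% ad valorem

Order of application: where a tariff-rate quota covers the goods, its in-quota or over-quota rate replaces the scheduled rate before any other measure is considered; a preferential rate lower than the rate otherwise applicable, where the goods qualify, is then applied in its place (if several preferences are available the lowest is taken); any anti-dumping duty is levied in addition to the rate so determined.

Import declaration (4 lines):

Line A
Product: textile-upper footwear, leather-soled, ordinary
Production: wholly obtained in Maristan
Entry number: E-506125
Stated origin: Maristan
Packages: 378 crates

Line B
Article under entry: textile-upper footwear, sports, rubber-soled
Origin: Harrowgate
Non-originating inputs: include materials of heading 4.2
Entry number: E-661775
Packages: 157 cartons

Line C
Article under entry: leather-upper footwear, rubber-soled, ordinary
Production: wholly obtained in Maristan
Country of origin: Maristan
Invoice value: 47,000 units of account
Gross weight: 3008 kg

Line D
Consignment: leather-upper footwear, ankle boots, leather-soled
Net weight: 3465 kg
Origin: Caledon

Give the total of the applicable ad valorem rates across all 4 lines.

Line A: textile-upper → 4.2; leather-soled → 4.2.2; ordinary → 4.2.2.1. Scheduled 33%. Maristan agreement on 4.2: wholly obtained → 1% available; preferential 1%. → 1%.
Line B: textile-upper → 4.2; rubber-soled → 4.2.1; sports → 4.2.1.3. Scheduled 30%. Harrowgate agreement on 4.1.2.1: 4.2.1.3 not covered. → 30%.
Line C: leather-upper → 4.1; rubber-soled → 4.1.3; ordinary → 4.1.3.1. Scheduled 7%. Maristan agreement on 4.2: 4.1.3.1 not covered. → 7%.
Line D: leather-upper → 4.1; leather-soled → 4.1.2; ankle boots → 4.1.2.2. Scheduled 34%. anti-dumping (Caledon, 4.1.2): +32%; total 34% + 32% = 66%. → 66%.
Sum: 1% + 30% + 7% + 66% = 104%.

104%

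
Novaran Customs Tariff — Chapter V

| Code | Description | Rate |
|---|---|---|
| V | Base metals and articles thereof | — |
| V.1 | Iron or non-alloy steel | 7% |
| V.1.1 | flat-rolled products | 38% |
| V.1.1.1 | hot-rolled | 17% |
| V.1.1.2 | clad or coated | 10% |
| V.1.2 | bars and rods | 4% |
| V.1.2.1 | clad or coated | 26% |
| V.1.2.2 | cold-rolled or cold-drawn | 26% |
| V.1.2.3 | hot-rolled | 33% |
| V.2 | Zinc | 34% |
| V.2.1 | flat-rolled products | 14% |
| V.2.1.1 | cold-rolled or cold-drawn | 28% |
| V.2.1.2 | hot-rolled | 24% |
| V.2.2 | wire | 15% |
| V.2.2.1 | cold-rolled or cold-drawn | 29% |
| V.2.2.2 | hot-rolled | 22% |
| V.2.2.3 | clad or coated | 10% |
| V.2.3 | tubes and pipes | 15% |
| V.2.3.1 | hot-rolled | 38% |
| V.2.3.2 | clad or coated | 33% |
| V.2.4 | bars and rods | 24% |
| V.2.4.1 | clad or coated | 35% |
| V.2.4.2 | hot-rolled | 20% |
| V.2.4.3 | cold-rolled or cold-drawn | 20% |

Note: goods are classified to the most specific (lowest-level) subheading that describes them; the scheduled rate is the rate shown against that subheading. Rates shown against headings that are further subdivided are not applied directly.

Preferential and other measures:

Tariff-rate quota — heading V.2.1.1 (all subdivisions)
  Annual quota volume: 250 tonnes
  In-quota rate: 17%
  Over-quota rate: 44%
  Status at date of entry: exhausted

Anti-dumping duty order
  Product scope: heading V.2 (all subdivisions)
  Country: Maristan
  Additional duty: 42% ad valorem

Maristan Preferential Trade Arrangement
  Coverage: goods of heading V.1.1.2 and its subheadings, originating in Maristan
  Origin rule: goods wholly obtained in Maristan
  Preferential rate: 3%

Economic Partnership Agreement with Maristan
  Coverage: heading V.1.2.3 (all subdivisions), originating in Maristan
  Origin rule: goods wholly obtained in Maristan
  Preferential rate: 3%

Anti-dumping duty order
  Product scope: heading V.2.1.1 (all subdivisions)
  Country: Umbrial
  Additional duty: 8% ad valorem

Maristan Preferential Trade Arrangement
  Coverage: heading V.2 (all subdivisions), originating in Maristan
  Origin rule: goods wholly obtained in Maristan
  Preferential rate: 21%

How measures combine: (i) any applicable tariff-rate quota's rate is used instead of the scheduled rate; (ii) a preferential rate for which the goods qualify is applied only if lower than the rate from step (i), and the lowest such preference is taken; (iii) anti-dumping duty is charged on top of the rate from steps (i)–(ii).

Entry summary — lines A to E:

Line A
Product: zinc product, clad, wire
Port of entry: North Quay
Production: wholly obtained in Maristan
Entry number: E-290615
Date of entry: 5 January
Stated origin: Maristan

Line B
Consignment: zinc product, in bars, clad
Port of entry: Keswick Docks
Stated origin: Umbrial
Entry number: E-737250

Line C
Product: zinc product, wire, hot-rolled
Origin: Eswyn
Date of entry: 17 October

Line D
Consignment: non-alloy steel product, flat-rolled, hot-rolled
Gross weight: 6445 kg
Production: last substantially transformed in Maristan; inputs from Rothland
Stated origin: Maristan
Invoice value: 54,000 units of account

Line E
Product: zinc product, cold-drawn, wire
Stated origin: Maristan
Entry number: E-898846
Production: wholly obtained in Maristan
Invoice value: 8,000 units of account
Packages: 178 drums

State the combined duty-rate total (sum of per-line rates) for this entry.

Line A: zinc → V.2; wire → V.2.2; clad → V.2.2.3. Scheduled 10%. Maristan agreement on V.1.1.2: V.2.2.3 not covered; Maristan agreement on V.1.2.3: V.2.2.3 not covered; Maristan agreement on V.2: wholly obtained → 21% available; preference 21% not lower than 10% → no reduction; anti-dumping (Maristan, V.2): +42%; total 10% + 42% = 52%. → 52%.
Line B: zinc → V.2; in bars → V.2.4; clad → V.2.4.1. Scheduled 35%. No special measure applies. → 35%.
Line C: zinc → V.2; wire → V.2.2; hot-rolled → V.2.2.2. Scheduled 22%. No special measure applies. → 22%.
Line D: non-alloy steel → V.1; flat-rolled → V.1.1; hot-rolled → V.1.1.1. Scheduled 17%. Maristan agreement on V.1.1.2: V.1.1.1 not covered; Maristan agreement on V.1.2.3: V.1.1.1 not covered; Maristan agreement on V.2: V.1.1.1 not covered. → 17%.
Line E: zinc → V.2; wire → V.2.2; cold-drawn → V.2.2.1. Scheduled 29%. Maristan agreement on V.1.1.2: V.2.2.1 not covered; Maristan agreement on V.1.2.3: V.2.2.1 not covered; Maristan agreement on V.2: wholly obtained → 21% available; preferential 21%; anti-dumping (Maristan, V.2): +42%; total 21% + 42% = 63%. → 63%.
Sum: 52% + 35% + 22% + 17% + 63% = 189%.

189%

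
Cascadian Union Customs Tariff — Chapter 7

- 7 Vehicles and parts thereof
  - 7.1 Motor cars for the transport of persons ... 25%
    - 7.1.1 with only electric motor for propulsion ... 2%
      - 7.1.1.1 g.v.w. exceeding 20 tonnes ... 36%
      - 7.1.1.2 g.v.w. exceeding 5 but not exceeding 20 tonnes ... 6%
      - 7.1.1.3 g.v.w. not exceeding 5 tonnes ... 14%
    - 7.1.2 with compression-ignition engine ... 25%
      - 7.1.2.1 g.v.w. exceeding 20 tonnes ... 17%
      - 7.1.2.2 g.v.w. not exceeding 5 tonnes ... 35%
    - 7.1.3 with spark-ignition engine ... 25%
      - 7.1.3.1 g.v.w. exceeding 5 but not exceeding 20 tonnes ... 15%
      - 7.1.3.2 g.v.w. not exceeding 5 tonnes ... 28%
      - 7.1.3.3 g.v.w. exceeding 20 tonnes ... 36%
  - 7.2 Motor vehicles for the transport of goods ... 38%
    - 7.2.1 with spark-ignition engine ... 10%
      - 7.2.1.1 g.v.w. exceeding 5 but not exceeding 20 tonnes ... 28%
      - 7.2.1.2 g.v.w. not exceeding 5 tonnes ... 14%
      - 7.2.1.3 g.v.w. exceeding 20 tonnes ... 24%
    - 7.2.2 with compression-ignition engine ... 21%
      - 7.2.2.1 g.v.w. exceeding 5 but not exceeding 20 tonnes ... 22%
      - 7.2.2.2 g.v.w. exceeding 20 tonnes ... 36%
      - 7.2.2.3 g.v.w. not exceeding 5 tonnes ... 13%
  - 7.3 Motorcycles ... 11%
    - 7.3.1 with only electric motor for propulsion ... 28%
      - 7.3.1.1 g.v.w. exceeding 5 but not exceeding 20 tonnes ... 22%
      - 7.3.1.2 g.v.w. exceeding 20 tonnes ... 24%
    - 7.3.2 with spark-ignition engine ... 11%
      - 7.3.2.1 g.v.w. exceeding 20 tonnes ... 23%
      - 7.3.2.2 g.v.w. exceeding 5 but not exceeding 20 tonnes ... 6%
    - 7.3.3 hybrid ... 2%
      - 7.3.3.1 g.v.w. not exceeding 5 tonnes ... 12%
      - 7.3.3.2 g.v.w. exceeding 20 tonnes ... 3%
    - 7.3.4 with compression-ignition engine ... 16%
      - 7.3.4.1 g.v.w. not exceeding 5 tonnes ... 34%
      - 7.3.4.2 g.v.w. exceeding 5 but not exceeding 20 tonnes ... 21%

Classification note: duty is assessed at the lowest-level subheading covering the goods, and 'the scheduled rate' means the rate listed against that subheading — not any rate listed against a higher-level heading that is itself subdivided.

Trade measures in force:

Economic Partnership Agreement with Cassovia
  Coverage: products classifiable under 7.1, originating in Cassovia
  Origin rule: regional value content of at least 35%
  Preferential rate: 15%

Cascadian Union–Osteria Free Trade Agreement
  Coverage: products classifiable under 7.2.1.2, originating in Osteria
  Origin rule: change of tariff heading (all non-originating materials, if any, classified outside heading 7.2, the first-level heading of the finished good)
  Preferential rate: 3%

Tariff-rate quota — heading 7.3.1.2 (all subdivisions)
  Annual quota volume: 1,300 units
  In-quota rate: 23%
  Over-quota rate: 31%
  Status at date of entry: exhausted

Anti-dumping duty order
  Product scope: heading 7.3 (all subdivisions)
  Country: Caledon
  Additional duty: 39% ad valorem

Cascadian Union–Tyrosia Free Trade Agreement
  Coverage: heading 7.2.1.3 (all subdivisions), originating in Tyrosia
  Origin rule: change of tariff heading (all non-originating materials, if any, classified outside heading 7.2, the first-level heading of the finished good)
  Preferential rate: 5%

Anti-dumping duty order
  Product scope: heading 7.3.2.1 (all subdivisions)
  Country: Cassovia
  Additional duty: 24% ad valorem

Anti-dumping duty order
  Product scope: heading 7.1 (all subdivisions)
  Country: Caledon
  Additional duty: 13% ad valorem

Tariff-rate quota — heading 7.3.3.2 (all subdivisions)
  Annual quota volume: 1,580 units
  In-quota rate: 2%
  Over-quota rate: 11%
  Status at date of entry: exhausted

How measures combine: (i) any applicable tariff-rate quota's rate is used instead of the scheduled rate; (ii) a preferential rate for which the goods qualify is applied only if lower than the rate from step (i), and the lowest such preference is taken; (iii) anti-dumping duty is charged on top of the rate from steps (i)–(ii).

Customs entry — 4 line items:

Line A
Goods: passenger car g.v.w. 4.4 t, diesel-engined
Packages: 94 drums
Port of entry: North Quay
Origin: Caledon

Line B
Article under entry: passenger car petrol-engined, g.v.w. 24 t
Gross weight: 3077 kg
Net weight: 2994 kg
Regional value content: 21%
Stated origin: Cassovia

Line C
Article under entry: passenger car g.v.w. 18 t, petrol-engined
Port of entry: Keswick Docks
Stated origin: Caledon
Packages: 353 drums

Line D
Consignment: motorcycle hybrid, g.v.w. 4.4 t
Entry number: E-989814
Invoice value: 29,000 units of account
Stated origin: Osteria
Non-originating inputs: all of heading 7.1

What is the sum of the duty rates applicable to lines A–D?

Line A: passenger car → 7.1; diesel-engined → 7.1.2; g.v.w. 4.4 t → 7.1.2.2. Scheduled 35%. anti-dumping (Caledon, 7.1): +13%; total 35% + 13% = 48%. → 48%.
Line B: passenger car → 7.1; petrol-engined → 7.1.3; g.v.w. 24 t → 7.1.3.3. Scheduled 36%. Cassovia agreement on 7.1: RVC < 35%. → 36%.
Line C: passenger car → 7.1; petrol-engined → 7.1.3; g.v.w. 18 t → 7.1.3.1. Scheduled 15%. anti-dumping (Caledon, 7.1): +13%; total 15% + 13% = 28%. → 28%.
Line D: motorcycle → 7.3; hybrid → 7.3.3; g.v.w. 4.4 t → 7.3.3.1. Scheduled 12%. Osteria agreement on 7.2.1.2: 7.3.3.1 not covered. → 12%.
Sum: 48% + 36% + 28% + 12% = 124%.

124%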